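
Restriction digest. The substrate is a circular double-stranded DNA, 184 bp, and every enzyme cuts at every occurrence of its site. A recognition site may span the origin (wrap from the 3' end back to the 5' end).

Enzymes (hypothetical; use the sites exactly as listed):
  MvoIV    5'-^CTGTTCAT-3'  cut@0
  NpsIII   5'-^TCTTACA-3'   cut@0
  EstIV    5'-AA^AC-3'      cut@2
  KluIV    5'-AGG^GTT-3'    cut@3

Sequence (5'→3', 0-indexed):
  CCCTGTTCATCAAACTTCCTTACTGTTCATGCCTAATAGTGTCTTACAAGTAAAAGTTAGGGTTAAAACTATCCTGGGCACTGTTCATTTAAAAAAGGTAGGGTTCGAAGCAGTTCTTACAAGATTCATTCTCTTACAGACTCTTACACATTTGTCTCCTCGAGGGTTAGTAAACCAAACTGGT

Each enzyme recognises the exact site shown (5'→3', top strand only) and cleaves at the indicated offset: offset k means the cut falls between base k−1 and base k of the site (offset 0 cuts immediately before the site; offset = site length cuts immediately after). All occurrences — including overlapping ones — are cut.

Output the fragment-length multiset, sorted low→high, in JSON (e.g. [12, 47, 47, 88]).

Per-enzyme occurrences:
  MvoIV CTGTTCAT/0: at [2, 22, 80] ⇒ [2, 22, 80]
  NpsIII TCTTACA/0: at [41, 114, 131, 141] ⇒ [41, 114, 131, 141]
  EstIV AAAC/2: at [11, 65, 171, 176] ⇒ [13, 67, 173, 178]
  KluIV AGGGTT/3: at [58, 99, 162] ⇒ [61, 102, 165]

All cut coordinates (distinct, sorted): [2, 13, 22, 41, 61, 67, 80, 102, 114, 131, 141, 165, 173, 178]

Fragments:
  2→13: 11 bp
  13→22: 9 bp
  22→41: 19 bp
  41→61: 20 bp
  61→67: 6 bp
  67→80: 13 bp
  80→102: 22 bp
  102→114: 12 bp
  114→131: 17 bp
  131→141: 10 bp
  141→165: 24 bp
  165→173: 8 bp
  173→178: 5 bp
  178→2 (wrap): 184-178+2 = 8 bp

[5,6,8,8,9,10,11,12,13,17,19,20,22,24]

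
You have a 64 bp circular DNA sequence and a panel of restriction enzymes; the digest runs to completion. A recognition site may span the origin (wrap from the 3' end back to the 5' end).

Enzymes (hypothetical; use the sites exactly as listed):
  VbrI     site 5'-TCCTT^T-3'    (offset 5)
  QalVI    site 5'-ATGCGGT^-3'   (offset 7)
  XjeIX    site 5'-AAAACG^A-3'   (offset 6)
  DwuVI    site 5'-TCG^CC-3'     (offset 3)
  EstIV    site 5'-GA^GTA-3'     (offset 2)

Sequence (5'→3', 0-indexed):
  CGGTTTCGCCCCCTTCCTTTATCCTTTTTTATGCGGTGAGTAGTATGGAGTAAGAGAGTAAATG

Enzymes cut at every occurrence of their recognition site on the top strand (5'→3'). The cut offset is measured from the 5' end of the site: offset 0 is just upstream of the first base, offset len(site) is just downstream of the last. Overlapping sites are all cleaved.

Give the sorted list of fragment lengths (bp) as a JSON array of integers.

[2,4,7,8,10,11,11,11]

Site scan:
  VbrI (TCCTTT, off=5): starts [14, 21] → cuts [19, 26]
  QalVI (ATGCGGT, off=7): starts [30, 61] → cuts [4, 37]
  XjeIX (AAAACGA, off=6): no sites
  DwuVI (TCGCC, off=3): starts [5] → cuts [8]
  EstIV (GAGTA, off=2): starts [37, 47, 55] → cuts [39, 49, 57]

All cut coordinates (distinct, sorted): [4, 8, 19, 26, 37, 39, 49, 57]

Fragment lengths:
  4→8: 4 bp
  8→19: 11 bp
  19→26: 7 bp
  26→37: 11 bp
  37→39: 2 bp
  39→49: 10 bp
  49→57: 8 bp
  57→4 (wrap): 64-57+4 = 11 bp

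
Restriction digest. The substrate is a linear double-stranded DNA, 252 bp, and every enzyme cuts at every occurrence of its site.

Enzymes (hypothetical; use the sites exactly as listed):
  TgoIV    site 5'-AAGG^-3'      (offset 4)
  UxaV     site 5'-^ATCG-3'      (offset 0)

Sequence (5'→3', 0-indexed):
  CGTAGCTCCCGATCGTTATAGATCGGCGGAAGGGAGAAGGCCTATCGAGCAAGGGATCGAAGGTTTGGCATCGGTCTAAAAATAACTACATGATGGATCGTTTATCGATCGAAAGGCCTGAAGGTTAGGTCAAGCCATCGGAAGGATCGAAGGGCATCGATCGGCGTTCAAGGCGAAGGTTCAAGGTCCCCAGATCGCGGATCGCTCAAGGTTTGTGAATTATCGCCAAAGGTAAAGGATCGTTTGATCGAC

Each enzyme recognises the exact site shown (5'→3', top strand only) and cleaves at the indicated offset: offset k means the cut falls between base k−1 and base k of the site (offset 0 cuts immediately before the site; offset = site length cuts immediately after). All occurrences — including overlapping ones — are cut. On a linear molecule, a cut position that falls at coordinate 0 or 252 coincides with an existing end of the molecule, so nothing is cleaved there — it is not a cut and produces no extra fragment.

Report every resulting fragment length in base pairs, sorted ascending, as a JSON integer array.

Per-enzyme occurrences:
  TgoIV AAGG/4: at [29, 36, 50, 59, 112, 120, 141, 149, 169, 175, 182, 207, 228, 234] ⇒ [33, 40, 54, 63, 116, 124, 145, 153, 173, 179, 186, 211, 232, 238]
  UxaV ATCG/0: at [11, 21, 43, 55, 69, 96, 103, 107, 136, 145, 155, 159, 193, 200, 221, 238, 246] ⇒ [11, 21, 43, 55, 69, 96, 103, 107, 136, 145, 155, 159, 193, 200, 221, 238, 246]

All cut coordinates (distinct, sorted): [11, 21, 33, 40, 43, 54, 55, 63, 69, 96, 103, 107, 116, 124, 136, 145, 153, 155, 159, 173, 179, 186, 193, 200, 211, 221, 232, 238, 246]

Fragments:
  [0,11): 11 bp
  [11,21): 10 bp
  [21,33): 12 bp
  [33,40): 7 bp
  [40,43): 3 bp
  [43,54): 11 bp
  [54,55): 1 bp
  [55,63): 8 bp
  [63,69): 6 bp
  [69,96): 27 bp
  [96,103): 7 bp
  [103,107): 4 bp
  [107,116): 9 bp
  [116,124): 8 bp
  [124,136): 12 bp
  [136,145): 9 bp
  [145,153): 8 bp
  [153,155): 2 bp
  [155,159): 4 bp
  [159,173): 14 bp
  [173,179): 6 bp
  [179,186): 7 bp
  [186,193): 7 bp
  [193,200): 7 bp
  [200,211): 11 bp
  [211,221): 10 bp
  [221,232): 11 bp
  [232,238): 6 bp
  [238,246): 8 bp
  [246,252): 6 bp

[1,2,3,4,4,6,6,6,6,7,7,7,7,7,8,8,8,8,9,9,10,10,11,11,11,11,12,12,14,27]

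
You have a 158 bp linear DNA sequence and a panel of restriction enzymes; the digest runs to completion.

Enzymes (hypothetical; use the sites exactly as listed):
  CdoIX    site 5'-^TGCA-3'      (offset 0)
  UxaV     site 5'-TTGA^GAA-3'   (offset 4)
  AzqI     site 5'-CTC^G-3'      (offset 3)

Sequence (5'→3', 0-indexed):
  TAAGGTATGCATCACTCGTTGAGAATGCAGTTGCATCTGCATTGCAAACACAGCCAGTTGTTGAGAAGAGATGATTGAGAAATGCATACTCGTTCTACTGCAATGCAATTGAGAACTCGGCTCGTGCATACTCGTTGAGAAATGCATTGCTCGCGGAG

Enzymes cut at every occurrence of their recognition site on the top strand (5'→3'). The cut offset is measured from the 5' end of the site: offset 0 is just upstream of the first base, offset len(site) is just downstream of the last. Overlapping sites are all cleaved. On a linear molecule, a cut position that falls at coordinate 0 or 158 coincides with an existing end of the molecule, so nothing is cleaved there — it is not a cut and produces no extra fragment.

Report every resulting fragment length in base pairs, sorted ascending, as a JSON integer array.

[1,3,4,4,5,5,5,5,5,6,6,6,6,7,7,9,9,9,10,10,14,22]

Scan for sites:
  CdoIX (TGCA, off=0): starts [7, 25, 31, 37, 42, 82, 98, 103, 124, 142] → cuts [7, 25, 31, 37, 42, 82, 98, 103, 124, 142]
  UxaV (TTGAGAA, off=4): starts [18, 60, 74, 108, 134] → cuts [22, 64, 78, 112, 138]
  AzqI (CTCG, off=3): starts [14, 88, 115, 120, 130, 149] → cuts [17, 91, 118, 123, 133, 152]

Pooled cuts: [7, 17, 22, 25, 31, 37, 42, 64, 78, 82, 91, 98, 103, 112, 118, 123, 124, 133, 138, 142, 152]

Fragment lengths:
  [0,7): 7 bp
  [7,17): 10 bp
  [17,22): 5 bp
  [22,25): 3 bp
  [25,31): 6 bp
  [31,37): 6 bp
  [37,42): 5 bp
  [42,64): 22 bp
  [64,78): 14 bp
  [78,82): 4 bp
  [82,91): 9 bp
  [91,98): 7 bp
  [98,103): 5 bp
  [103,112): 9 bp
  [112,118): 6 bp
  [118,123): 5 bp
  [123,124): 1 bp
  [124,133): 9 bp
  [133,138): 5 bp
  [138,142): 4 bp
  [142,152): 10 bp
  [152,158): 6 bp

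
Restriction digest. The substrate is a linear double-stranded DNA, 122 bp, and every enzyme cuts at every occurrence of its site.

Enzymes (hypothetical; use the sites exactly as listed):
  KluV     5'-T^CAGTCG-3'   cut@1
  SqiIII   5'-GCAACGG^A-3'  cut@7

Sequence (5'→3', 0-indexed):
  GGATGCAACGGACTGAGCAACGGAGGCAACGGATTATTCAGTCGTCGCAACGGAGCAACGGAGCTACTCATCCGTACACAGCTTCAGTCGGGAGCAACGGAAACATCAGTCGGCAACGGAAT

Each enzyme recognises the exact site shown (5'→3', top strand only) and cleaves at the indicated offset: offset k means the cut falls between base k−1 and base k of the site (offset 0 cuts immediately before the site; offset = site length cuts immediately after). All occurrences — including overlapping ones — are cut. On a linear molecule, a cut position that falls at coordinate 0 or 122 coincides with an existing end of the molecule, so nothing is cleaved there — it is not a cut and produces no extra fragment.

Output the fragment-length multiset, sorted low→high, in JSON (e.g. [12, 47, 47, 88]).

Per-enzyme occurrences:
  KluV (TCAGTCG, off=1): starts [37, 83, 105] → cuts [38, 84, 106]
  SqiIII (GCAACGGA, off=7): starts [4, 16, 25, 46, 54, 93, 112] → cuts [11, 23, 32, 53, 61, 100, 119]

All cut coordinates (distinct, sorted): [11, 23, 32, 38, 53, 61, 84, 100, 106, 119]

Fragments:
  [0,11): 11 bp
  [11,23): 12 bp
  [23,32): 9 bp
  [32,38): 6 bp
  [38,53): 15 bp
  [53,61): 8 bp
  [61,84): 23 bp
  [84,100): 16 bp
  [100,106): 6 bp
  [106,119): 13 bp
  [119,122): 3 bp

[3,6,6,8,9,11,12,13,15,16,23]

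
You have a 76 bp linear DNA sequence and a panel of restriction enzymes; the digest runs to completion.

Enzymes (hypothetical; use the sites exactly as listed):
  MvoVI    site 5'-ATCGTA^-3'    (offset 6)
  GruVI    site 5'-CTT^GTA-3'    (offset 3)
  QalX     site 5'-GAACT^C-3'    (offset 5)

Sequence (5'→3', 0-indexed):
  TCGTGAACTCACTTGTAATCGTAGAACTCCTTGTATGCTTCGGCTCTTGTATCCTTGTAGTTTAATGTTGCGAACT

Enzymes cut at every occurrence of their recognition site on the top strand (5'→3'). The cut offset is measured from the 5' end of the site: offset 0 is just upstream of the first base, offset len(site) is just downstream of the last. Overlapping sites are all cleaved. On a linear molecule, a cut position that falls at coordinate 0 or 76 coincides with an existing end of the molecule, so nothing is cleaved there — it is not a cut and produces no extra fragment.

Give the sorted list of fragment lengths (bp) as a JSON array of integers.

Per-enzyme occurrences:
  MvoVI ATCGTA/6: at [17] ⇒ [23]
  GruVI CTTGTA/3: at [11, 29, 45, 53] ⇒ [14, 32, 48, 56]
  QalX GAACTC/5: at [4, 23] ⇒ [9, 28]

Pooled cuts: [9, 14, 23, 28, 32, 48, 56]

Fragments:
  [0,9): 9 bp
  [9,14): 5 bp
  [14,23): 9 bp
  [23,28): 5 bp
  [28,32): 4 bp
  [32,48): 16 bp
  [48,56): 8 bp
  [56,76): 20 bp

[4,5,5,8,9,9,16,20]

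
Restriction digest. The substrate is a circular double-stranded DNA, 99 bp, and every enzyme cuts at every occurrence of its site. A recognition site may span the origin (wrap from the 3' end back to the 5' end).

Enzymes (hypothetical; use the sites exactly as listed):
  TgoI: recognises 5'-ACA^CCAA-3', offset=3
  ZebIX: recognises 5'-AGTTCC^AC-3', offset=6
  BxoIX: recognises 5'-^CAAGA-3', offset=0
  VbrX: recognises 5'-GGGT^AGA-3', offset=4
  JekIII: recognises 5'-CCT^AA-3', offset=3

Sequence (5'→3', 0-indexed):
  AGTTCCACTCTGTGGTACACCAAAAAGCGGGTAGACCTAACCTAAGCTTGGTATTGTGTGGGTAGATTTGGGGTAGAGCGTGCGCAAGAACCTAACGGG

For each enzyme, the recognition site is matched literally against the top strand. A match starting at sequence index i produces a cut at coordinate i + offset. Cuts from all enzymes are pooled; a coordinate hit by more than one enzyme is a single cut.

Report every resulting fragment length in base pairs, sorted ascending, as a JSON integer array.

[5,6,9,10,11,12,13,13,20]

Per-enzyme occurrences:
  TgoI (ACACCAA, off=3): starts [16] → cuts [19]
  ZebIX (AGTTCCAC, off=6): starts [0] → cuts [6]
  BxoIX (CAAGA, off=0): starts [84] → cuts [84]
  VbrX (GGGTAGA, off=4): starts [28, 59, 70] → cuts [32, 63, 74]
  JekIII (CCTAA, off=3): starts [35, 40, 90] → cuts [38, 43, 93]

All cut coordinates (distinct, sorted): [6, 19, 32, 38, 43, 63, 74, 84, 93]

Fragment lengths:
  6→19: 13 bp
  19→32: 13 bp
  32→38: 6 bp
  38→43: 5 bp
  43→63: 20 bp
  63→74: 11 bp
  74→84: 10 bp
  84→93: 9 bp
  93→6 (wrap): 99-93+6 = 12 bp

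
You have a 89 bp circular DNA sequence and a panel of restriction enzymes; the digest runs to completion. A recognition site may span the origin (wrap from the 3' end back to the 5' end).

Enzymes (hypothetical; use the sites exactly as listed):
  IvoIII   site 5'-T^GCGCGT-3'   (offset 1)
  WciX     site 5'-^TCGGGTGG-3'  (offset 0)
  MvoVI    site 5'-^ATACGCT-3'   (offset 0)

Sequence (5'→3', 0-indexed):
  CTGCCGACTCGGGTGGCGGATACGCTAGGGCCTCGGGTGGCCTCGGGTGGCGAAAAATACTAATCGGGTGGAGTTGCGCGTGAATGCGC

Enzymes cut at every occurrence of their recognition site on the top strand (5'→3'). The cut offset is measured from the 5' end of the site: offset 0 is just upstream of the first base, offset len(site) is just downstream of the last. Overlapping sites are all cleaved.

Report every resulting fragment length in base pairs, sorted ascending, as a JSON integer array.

Site scan:
  IvoIII TGCGCGT/1: at [74] ⇒ [75]
  WciX TCGGGTGG/0: at [8, 32, 42, 63] ⇒ [8, 32, 42, 63]
  MvoVI ATACGCT/0: at [19] ⇒ [19]

Pooled cuts: [8, 19, 32, 42, 63, 75]

Fragment lengths:
  8→19: 11 bp
  19→32: 13 bp
  32→42: 10 bp
  42→63: 21 bp
  63→75: 12 bp
  75→8 (wrap): 89-75+8 = 22 bp

[10,11,12,13,21,22]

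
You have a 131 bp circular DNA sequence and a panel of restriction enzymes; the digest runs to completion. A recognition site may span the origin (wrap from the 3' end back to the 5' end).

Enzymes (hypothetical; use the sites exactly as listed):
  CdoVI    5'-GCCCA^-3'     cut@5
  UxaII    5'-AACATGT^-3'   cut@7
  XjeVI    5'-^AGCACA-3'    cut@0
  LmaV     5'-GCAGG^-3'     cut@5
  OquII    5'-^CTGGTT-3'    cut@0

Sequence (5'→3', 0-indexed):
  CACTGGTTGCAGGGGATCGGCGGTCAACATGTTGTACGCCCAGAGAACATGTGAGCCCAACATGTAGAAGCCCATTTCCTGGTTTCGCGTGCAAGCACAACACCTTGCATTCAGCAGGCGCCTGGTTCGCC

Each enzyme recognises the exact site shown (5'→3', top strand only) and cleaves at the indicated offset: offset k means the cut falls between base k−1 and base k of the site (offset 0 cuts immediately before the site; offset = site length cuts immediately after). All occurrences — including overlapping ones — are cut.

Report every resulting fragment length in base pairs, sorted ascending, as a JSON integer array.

Scan for sites:
  CdoVI (GCCCA, off=5): starts [37, 54, 69, 128] → cuts [2, 42, 59, 74]
  UxaII (AACATGT, off=7): starts [25, 45, 58] → cuts [32, 52, 65]
  XjeVI (AGCACA, off=0): starts [93] → cuts [93]
  LmaV (GCAGG, off=5): starts [8, 113] → cuts [13, 118]
  OquII (CTGGTT, off=0): starts [2, 78, 121] → cuts [2, 78, 121]

All cut coordinates (distinct, sorted): [2, 13, 32, 42, 52, 59, 65, 74, 78, 93, 118, 121]

Fragments:
  2→13: 11 bp
  13→32: 19 bp
  32→42: 10 bp
  42→52: 10 bp
  52→59: 7 bp
  59→65: 6 bp
  65→74: 9 bp
  74→78: 4 bp
  78→93: 15 bp
  93→118: 25 bp
  118→121: 3 bp
  121→2 (wrap): 131-121+2 = 12 bp

[3,4,6,7,9,10,10,11,12,15,19,25]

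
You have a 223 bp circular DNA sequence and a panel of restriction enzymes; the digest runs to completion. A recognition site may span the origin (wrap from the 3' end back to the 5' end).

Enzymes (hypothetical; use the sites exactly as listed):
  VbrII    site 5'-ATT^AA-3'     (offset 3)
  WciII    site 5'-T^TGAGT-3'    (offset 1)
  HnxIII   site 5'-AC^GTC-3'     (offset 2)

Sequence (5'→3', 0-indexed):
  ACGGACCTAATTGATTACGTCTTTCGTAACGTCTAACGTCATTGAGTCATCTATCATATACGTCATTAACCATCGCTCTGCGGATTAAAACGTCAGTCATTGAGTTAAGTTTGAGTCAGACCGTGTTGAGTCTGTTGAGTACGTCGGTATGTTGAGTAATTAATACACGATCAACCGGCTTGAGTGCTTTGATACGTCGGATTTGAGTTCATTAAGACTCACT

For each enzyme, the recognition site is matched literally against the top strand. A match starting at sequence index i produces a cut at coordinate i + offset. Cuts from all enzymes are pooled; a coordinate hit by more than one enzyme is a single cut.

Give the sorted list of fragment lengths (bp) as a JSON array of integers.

Scan for sites:
  VbrII ATTAA/3: at [64, 83, 158, 210] ⇒ [67, 86, 161, 213]
  WciII TTGAGT/1: at [41, 99, 110, 125, 134, 151, 179, 202] ⇒ [42, 100, 111, 126, 135, 152, 180, 203]
  HnxIII ACGTC/2: at [16, 28, 35, 59, 89, 140, 193] ⇒ [18, 30, 37, 61, 91, 142, 195]

All cut coordinates (distinct, sorted): [18, 30, 37, 42, 61, 67, 86, 91, 100, 111, 126, 135, 142, 152, 161, 180, 195, 203, 213]

Fragments:
  18→30: 12 bp
  30→37: 7 bp
  37→42: 5 bp
  42→61: 19 bp
  61→67: 6 bp
  67→86: 19 bp
  86→91: 5 bp
  91→100: 9 bp
  100→111: 11 bp
  111→126: 15 bp
  126→135: 9 bp
  135→142: 7 bp
  142→152: 10 bp
  152→161: 9 bp
  161→180: 19 bp
  180→195: 15 bp
  195→203: 8 bp
  203→213: 10 bp
  213→18 (wrap): 223-213+18 = 28 bp

[5,5,6,7,7,8,9,9,9,10,10,11,12,15,15,19,19,19,28]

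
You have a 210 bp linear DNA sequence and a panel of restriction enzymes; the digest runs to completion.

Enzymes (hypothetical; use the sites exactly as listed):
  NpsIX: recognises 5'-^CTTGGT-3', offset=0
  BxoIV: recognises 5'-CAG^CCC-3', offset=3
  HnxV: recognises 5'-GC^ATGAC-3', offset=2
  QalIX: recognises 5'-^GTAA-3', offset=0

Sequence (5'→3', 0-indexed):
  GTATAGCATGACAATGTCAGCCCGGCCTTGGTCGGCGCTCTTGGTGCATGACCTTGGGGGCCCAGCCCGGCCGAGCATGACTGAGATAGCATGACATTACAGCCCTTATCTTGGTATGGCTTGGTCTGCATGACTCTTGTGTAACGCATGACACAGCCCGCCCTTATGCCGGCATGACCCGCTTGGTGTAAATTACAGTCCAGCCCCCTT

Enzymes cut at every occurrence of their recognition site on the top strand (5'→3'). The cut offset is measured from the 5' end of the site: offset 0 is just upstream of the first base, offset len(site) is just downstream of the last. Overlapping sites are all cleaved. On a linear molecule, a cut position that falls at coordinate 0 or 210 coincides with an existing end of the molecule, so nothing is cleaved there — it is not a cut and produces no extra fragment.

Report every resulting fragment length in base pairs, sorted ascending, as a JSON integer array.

Scan for sites:
  NpsIX (CTTGGT, off=0): starts [26, 39, 109, 119, 181] → cuts [26, 39, 109, 119, 181]
  BxoIV (CAGCCC, off=3): starts [17, 62, 99, 153, 200] → cuts [20, 65, 102, 156, 203]
  HnxV (GCATGAC, off=2): starts [5, 45, 74, 88, 127, 145, 171] → cuts [7, 47, 76, 90, 129, 147, 173]
  QalIX (GTAA, off=0): starts [140, 187] → cuts [140, 187]

All cut coordinates (distinct, sorted): [7, 20, 26, 39, 47, 65, 76, 90, 102, 109, 119, 129, 140, 147, 156, 173, 181, 187, 203]

Fragments:
  [0,7): 7 bp
  [7,20): 13 bp
  [20,26): 6 bp
  [26,39): 13 bp
  [39,47): 8 bp
  [47,65): 18 bp
  [65,76): 11 bp
  [76,90): 14 bp
  [90,102): 12 bp
  [102,109): 7 bp
  [109,119): 10 bp
  [119,129): 10 bp
  [129,140): 11 bp
  [140,147): 7 bp
  [147,156): 9 bp
  [156,173): 17 bp
  [173,181): 8 bp
  [181,187): 6 bp
  [187,203): 16 bp
  [203,210): 7 bp

[6,6,7,7,7,7,8,8,9,10,10,11,11,12,13,13,14,16,17,18]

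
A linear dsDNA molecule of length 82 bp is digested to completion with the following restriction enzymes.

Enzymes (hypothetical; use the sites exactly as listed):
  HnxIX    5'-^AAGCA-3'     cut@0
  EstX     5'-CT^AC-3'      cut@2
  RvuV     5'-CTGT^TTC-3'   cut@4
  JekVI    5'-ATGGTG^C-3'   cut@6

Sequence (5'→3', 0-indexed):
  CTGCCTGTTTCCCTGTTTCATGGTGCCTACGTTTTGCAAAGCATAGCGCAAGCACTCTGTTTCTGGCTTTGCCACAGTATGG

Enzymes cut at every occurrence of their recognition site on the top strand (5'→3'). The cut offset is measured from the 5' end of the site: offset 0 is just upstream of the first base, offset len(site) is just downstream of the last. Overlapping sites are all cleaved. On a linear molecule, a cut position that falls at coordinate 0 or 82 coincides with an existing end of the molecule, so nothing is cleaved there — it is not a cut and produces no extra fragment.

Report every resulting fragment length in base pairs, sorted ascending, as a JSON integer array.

Per-enzyme occurrences:
  HnxIX (AAGCA, off=0): starts [38, 49] → cuts [38, 49]
  EstX (CTAC, off=2): starts [26] → cuts [28]
  RvuV (CTGTTTC, off=4): starts [4, 12, 56] → cuts [8, 16, 60]
  JekVI (ATGGTGC, off=6): starts [19] → cuts [25]

All cut coordinates (distinct, sorted): [8, 16, 25, 28, 38, 49, 60]

Fragment lengths:
  [0,8): 8 bp
  [8,16): 8 bp
  [16,25): 9 bp
  [25,28): 3 bp
  [28,38): 10 bp
  [38,49): 11 bp
  [49,60): 11 bp
  [60,82): 22 bp

[3,8,8,9,10,11,11,22]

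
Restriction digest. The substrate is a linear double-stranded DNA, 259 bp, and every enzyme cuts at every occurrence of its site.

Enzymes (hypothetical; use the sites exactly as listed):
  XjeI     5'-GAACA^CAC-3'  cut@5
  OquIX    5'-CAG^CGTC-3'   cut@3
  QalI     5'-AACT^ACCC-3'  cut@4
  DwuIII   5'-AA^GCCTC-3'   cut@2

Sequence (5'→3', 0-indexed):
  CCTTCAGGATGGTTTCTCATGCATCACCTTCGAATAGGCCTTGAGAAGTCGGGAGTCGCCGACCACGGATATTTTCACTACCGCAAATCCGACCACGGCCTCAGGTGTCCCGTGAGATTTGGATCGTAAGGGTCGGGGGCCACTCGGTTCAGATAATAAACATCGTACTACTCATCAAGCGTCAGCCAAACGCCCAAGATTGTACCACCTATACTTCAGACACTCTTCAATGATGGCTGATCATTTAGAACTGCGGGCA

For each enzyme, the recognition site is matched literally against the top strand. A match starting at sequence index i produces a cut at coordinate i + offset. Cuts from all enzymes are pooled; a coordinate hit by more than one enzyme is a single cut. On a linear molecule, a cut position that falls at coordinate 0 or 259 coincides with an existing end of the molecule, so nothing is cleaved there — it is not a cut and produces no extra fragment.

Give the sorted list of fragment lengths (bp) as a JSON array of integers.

[259]

Per-enzyme occurrences:
  XjeI (GAACACAC, off=5): no sites
  OquIX (CAGCGTC, off=3): no sites
  QalI (AACTACCC, off=4): no sites
  DwuIII (AAGCCTC, off=2): no sites

All cut coordinates (distinct, sorted): ∅

Fragments:
  no cuts → one linear fragment of 259 bp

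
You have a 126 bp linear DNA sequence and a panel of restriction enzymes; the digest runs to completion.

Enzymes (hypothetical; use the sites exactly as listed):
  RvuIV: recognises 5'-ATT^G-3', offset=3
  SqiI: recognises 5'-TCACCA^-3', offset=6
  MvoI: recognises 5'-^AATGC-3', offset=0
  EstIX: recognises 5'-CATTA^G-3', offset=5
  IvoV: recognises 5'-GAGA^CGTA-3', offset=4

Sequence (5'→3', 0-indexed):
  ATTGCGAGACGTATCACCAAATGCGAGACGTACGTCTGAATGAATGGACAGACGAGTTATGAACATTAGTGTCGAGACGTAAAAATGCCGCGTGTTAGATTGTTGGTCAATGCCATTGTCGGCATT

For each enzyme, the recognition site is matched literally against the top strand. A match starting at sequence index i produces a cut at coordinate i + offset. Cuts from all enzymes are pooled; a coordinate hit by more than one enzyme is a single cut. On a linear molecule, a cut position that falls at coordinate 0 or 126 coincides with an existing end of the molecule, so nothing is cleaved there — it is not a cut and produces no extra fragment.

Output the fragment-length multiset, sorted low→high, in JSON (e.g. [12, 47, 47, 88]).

Scan for sites:
  RvuIV (ATTG, off=3): starts [0, 98, 114] → cuts [3, 101, 117]
  SqiI (TCACCA, off=6): starts [13] → cuts [19]
  MvoI (AATGC, off=0): starts [19, 83, 108] → cuts [19, 83, 108]
  EstIX (CATTAG, off=5): starts [63] → cuts [68]
  IvoV (GAGACGTA, off=4): starts [5, 24, 73] → cuts [9, 28, 77]

All cut coordinates (distinct, sorted): [3, 9, 19, 28, 68, 77, 83, 101, 108, 117]

Fragment lengths:
  [0,3): 3 bp
  [3,9): 6 bp
  [9,19): 10 bp
  [19,28): 9 bp
  [28,68): 40 bp
  [68,77): 9 bp
  [77,83): 6 bp
  [83,101): 18 bp
  [101,108): 7 bp
  [108,117): 9 bp
  [117,126): 9 bp

[3,6,6,7,9,9,9,9,10,18,40]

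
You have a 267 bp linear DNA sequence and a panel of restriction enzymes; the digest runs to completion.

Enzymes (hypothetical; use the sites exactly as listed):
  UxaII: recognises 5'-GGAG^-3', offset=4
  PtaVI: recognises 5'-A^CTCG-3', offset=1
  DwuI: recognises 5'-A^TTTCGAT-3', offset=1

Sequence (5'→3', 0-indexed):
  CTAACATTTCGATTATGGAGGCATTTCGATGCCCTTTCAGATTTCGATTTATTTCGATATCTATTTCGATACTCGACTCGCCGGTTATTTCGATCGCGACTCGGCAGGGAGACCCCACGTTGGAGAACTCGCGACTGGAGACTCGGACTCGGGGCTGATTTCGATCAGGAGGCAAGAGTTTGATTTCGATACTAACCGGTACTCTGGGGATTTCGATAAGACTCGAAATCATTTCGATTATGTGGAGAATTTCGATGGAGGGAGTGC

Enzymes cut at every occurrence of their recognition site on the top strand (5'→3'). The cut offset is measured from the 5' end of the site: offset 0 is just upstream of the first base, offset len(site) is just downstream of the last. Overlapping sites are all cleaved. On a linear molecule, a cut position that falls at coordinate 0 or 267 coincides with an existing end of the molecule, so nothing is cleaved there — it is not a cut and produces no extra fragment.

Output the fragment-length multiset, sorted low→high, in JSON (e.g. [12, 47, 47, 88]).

[1,2,2,3,3,4,5,6,6,8,10,10,11,11,11,11,12,12,12,12,13,13,14,14,16,18,27]

Scan for sites:
  UxaII (GGAG, off=4): starts [16, 107, 121, 136, 167, 243, 256, 260] → cuts [20, 111, 125, 140, 171, 247, 260, 264]
  PtaVI (ACTCG, off=1): starts [70, 75, 98, 126, 140, 146, 220] → cuts [71, 76, 99, 127, 141, 147, 221]
  DwuI (ATTTCGAT, off=1): starts [5, 22, 40, 50, 62, 86, 157, 182, 209, 230, 248] → cuts [6, 23, 41, 51, 63, 87, 158, 183, 210, 231, 249]

All cut coordinates (distinct, sorted): [6, 20, 23, 41, 51, 63, 71, 76, 87, 99, 111, 125, 127, 140, 141, 147, 158, 171, 183, 210, 221, 231, 247, 249, 260, 264]

Fragments:
  [0,6): 6 bp
  [6,20): 14 bp
  [20,23): 3 bp
  [23,41): 18 bp
  [41,51): 10 bp
  [51,63): 12 bp
  [63,71): 8 bp
  [71,76): 5 bp
  [76,87): 11 bp
  [87,99): 12 bp
  [99,111): 12 bp
  [111,125): 14 bp
  [125,127): 2 bp
  [127,140): 13 bp
  [140,141): 1 bp
  [141,147): 6 bp
  [147,158): 11 bp
  [158,171): 13 bp
  [171,183): 12 bp
  [183,210): 27 bp
  [210,221): 11 bp
  [221,231): 10 bp
  [231,247): 16 bp
  [247,249): 2 bp
  [249,260): 11 bp
  [260,264): 4 bp
  [264,267): 3 bp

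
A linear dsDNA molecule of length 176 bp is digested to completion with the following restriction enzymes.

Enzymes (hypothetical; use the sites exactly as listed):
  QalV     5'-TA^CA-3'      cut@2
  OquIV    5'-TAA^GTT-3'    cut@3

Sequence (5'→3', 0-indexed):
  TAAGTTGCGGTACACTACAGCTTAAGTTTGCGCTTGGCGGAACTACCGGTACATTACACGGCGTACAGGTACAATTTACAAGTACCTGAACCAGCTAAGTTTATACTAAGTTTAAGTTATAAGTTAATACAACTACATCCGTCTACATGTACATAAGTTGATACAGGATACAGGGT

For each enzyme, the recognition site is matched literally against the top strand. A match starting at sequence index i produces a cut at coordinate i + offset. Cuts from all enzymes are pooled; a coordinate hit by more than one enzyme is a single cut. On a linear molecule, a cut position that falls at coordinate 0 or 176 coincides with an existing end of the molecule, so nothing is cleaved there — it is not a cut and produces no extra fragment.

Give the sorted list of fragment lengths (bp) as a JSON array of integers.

[3,5,5,5,6,6,6,6,6,7,7,7,7,7,8,9,9,10,11,20,26]

Scan for sites:
  QalV TACA/2: at [10, 15, 49, 54, 63, 69, 76, 127, 133, 143, 149, 161, 168] ⇒ [12, 17, 51, 56, 65, 71, 78, 129, 135, 145, 151, 163, 170]
  OquIV TAAGTT/3: at [0, 22, 95, 106, 112, 119, 153] ⇒ [3, 25, 98, 109, 115, 122, 156]

Pooled cuts: [3, 12, 17, 25, 51, 56, 65, 71, 78, 98, 109, 115, 122, 129, 135, 145, 151, 156, 163, 170]

Fragment lengths:
  [0,3): 3 bp
  [3,12): 9 bp
  [12,17): 5 bp
  [17,25): 8 bp
  [25,51): 26 bp
  [51,56): 5 bp
  [56,65): 9 bp
  [65,71): 6 bp
  [71,78): 7 bp
  [78,98): 20 bp
  [98,109): 11 bp
  [109,115): 6 bp
  [115,122): 7 bp
  [122,129): 7 bp
  [129,135): 6 bp
  [135,145): 10 bp
  [145,151): 6 bp
  [151,156): 5 bp
  [156,163): 7 bp
  [163,170): 7 bp
  [170,176): 6 bp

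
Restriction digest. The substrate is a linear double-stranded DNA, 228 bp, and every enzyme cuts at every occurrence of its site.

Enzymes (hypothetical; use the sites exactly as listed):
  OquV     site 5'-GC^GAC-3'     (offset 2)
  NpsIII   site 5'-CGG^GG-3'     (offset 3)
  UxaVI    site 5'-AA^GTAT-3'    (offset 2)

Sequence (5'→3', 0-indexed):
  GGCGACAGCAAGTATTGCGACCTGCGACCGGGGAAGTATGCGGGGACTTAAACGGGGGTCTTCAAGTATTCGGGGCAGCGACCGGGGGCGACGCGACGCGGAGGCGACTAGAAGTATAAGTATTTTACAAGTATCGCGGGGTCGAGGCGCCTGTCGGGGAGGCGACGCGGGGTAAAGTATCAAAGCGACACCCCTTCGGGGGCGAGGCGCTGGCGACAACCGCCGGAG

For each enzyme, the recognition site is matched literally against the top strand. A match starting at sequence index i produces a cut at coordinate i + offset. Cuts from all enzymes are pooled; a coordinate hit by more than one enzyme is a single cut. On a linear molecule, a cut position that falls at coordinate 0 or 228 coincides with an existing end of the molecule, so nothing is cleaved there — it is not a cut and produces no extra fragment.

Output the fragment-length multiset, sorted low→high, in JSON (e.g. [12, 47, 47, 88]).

[3,4,4,5,6,6,6,6,6,6,7,7,7,8,8,8,8,9,10,10,11,11,12,13,14,15,18]

Site scan:
  OquV GCGAC/2: at [1, 16, 23, 77, 87, 92, 103, 161, 184, 212] ⇒ [3, 18, 25, 79, 89, 94, 105, 163, 186, 214]
  NpsIII CGGGG/3: at [28, 40, 52, 70, 82, 136, 154, 167, 196] ⇒ [31, 43, 55, 73, 85, 139, 157, 170, 199]
  UxaVI AAGTAT/2: at [9, 33, 63, 111, 117, 128, 174] ⇒ [11, 35, 65, 113, 119, 130, 176]

Pooled cuts: [3, 11, 18, 25, 31, 35, 43, 55, 65, 73, 79, 85, 89, 94, 105, 113, 119, 130, 139, 157, 163, 170, 176, 186, 199, 214]

Fragments:
  [0,3): 3 bp
  [3,11): 8 bp
  [11,18): 7 bp
  [18,25): 7 bp
  [25,31): 6 bp
  [31,35): 4 bp
  [35,43): 8 bp
  [43,55): 12 bp
  [55,65): 10 bp
  [65,73): 8 bp
  [73,79): 6 bp
  [79,85): 6 bp
  [85,89): 4 bp
  [89,94): 5 bp
  [94,105): 11 bp
  [105,113): 8 bp
  [113,119): 6 bp
  [119,130): 11 bp
  [130,139): 9 bp
  [139,157): 18 bp
  [157,163): 6 bp
  [163,170): 7 bp
  [170,176): 6 bp
  [176,186): 10 bp
  [186,199): 13 bp
  [199,214): 15 bp
  [214,228): 14 bp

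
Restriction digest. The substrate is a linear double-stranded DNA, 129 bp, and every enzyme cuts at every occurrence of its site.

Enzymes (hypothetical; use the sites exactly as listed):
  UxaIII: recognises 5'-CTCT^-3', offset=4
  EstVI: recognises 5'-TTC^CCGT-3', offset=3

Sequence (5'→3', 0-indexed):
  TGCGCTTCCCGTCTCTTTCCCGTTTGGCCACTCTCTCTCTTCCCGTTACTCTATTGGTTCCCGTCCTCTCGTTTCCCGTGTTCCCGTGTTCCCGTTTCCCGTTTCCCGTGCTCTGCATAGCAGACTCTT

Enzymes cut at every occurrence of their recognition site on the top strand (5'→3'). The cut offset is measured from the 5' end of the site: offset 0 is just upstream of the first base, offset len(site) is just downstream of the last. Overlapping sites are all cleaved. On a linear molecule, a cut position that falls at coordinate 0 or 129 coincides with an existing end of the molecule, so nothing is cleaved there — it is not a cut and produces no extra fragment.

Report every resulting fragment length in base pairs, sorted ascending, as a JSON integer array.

[1,2,2,2,2,3,6,7,7,8,8,8,8,8,9,9,10,14,15]

Per-enzyme occurrences:
  UxaIII (CTCT, off=4): starts [12, 30, 32, 34, 36, 48, 65, 110, 124] → cuts [16, 34, 36, 38, 40, 52, 69, 114, 128]
  EstVI (TTCCCGT, off=3): starts [5, 16, 39, 57, 72, 80, 88, 95, 102] → cuts [8, 19, 42, 60, 75, 83, 91, 98, 105]

Pooled cuts: [8, 16, 19, 34, 36, 38, 40, 42, 52, 60, 69, 75, 83, 91, 98, 105, 114, 128]

Fragments:
  [0,8): 8 bp
  [8,16): 8 bp
  [16,19): 3 bp
  [19,34): 15 bp
  [34,36): 2 bp
  [36,38): 2 bp
  [38,40): 2 bp
  [40,42): 2 bp
  [42,52): 10 bp
  [52,60): 8 bp
  [60,69): 9 bp
  [69,75): 6 bp
  [75,83): 8 bp
  [83,91): 8 bp
  [91,98): 7 bp
  [98,105): 7 bp
  [105,114): 9 bp
  [114,128): 14 bp
  [128,129): 1 bp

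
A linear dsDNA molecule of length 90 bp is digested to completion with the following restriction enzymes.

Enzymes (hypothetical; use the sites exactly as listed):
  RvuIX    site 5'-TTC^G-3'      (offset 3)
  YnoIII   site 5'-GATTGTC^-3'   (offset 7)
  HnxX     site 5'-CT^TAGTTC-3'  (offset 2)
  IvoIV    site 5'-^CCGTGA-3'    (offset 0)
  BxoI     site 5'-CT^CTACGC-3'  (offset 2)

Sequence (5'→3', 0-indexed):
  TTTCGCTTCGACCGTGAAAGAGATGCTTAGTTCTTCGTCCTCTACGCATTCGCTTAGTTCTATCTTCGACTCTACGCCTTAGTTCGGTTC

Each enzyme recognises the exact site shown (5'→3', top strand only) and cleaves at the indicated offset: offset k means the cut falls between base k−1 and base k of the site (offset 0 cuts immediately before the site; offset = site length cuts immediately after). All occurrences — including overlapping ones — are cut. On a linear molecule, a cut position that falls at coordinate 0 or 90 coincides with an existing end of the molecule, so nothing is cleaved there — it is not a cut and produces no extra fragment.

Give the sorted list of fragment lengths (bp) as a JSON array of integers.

Per-enzyme occurrences:
  RvuIX (TTCG, off=3): starts [1, 6, 33, 48, 64, 82] → cuts [4, 9, 36, 51, 67, 85]
  YnoIII (GATTGTC, off=7): no sites
  HnxX (CTTAGTTC, off=2): starts [25, 52, 77] → cuts [27, 54, 79]
  IvoIV (CCGTGA, off=0): starts [11] → cuts [11]
  BxoI (CTCTACGC, off=2): starts [39, 69] → cuts [41, 71]

All cut coordinates (distinct, sorted): [4, 9, 11, 27, 36, 41, 51, 54, 67, 71, 79, 85]

Fragment lengths:
  [0,4): 4 bp
  [4,9): 5 bp
  [9,11): 2 bp
  [11,27): 16 bp
  [27,36): 9 bp
  [36,41): 5 bp
  [41,51): 10 bp
  [51,54): 3 bp
  [54,67): 13 bp
  [67,71): 4 bp
  [71,79): 8 bp
  [79,85): 6 bp
  [85,90): 5 bp

[2,3,4,4,5,5,5,6,8,9,10,13,16]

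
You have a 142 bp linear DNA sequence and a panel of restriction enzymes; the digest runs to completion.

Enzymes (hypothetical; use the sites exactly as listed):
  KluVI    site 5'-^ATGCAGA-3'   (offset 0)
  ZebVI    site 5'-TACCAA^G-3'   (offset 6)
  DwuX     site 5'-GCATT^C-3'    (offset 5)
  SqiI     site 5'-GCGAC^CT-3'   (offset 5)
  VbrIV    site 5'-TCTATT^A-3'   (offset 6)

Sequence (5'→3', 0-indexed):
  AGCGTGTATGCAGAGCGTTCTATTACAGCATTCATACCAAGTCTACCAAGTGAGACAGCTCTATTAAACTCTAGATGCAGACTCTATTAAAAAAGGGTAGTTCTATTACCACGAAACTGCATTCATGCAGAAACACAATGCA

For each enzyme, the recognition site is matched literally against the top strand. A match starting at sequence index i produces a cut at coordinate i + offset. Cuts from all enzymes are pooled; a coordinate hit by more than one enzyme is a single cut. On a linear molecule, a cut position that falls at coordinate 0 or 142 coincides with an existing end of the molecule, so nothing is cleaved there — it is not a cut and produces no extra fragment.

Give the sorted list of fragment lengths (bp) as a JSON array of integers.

Scan for sites:
  KluVI ATGCAGA/0: at [7, 74, 124] ⇒ [7, 74, 124]
  ZebVI TACCAAG/6: at [34, 43] ⇒ [40, 49]
  DwuX GCATTC/5: at [27, 118] ⇒ [32, 123]
  SqiI (GCGACCT, off=5): no sites
  VbrIV TCTATTA/6: at [18, 59, 82, 101] ⇒ [24, 65, 88, 107]

All cut coordinates (distinct, sorted): [7, 24, 32, 40, 49, 65, 74, 88, 107, 123, 124]

Fragments:
  [0,7): 7 bp
  [7,24): 17 bp
  [24,32): 8 bp
  [32,40): 8 bp
  [40,49): 9 bp
  [49,65): 16 bp
  [65,74): 9 bp
  [74,88): 14 bp
  [88,107): 19 bp
  [107,123): 16 bp
  [123,124): 1 bp
  [124,142): 18 bp

[1,7,8,8,9,9,14,16,16,17,18,19]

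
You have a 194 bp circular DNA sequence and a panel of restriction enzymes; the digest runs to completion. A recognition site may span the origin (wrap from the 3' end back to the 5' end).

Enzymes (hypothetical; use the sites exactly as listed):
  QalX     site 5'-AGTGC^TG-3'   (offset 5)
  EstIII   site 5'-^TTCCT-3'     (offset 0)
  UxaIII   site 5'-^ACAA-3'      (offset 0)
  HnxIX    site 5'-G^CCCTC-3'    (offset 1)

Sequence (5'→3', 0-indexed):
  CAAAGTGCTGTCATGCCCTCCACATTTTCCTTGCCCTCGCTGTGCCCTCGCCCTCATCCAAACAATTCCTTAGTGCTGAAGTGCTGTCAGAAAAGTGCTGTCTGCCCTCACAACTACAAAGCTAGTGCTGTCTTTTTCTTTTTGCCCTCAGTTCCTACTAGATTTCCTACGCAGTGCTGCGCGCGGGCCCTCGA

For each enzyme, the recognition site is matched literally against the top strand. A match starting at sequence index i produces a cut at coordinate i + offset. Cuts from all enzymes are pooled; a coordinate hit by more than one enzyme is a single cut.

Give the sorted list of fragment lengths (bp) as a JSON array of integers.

Per-enzyme occurrences:
  QalX (AGTGCTG, off=5): starts [3, 71, 79, 93, 123, 172] → cuts [8, 76, 84, 98, 128, 177]
  EstIII (TTCCT, off=0): starts [26, 65, 151, 163] → cuts [26, 65, 151, 163]
  UxaIII (ACAA, off=0): starts [61, 109, 115, 193] → cuts [61, 109, 115, 193]
  HnxIX (GCCCTC, off=1): starts [14, 32, 43, 49, 103, 143, 186] → cuts [15, 33, 44, 50, 104, 144, 187]

All cut coordinates (distinct, sorted): [8, 15, 26, 33, 44, 50, 61, 65, 76, 84, 98, 104, 109, 115, 128, 144, 151, 163, 177, 187, 193]

Fragments:
  8→15: 7 bp
  15→26: 11 bp
  26→33: 7 bp
  33→44: 11 bp
  44→50: 6 bp
  50→61: 11 bp
  61→65: 4 bp
  65→76: 11 bp
  76→84: 8 bp
  84→98: 14 bp
  98→104: 6 bp
  104→109: 5 bp
  109→115: 6 bp
  115→128: 13 bp
  128→144: 16 bp
  144→151: 7 bp
  151→163: 12 bp
  163→177: 14 bp
  177→187: 10 bp
  187→193: 6 bp
  193→8 (wrap): 194-193+8 = 9 bp

[4,5,6,6,6,6,7,7,7,8,9,10,11,11,11,11,12,13,14,14,16]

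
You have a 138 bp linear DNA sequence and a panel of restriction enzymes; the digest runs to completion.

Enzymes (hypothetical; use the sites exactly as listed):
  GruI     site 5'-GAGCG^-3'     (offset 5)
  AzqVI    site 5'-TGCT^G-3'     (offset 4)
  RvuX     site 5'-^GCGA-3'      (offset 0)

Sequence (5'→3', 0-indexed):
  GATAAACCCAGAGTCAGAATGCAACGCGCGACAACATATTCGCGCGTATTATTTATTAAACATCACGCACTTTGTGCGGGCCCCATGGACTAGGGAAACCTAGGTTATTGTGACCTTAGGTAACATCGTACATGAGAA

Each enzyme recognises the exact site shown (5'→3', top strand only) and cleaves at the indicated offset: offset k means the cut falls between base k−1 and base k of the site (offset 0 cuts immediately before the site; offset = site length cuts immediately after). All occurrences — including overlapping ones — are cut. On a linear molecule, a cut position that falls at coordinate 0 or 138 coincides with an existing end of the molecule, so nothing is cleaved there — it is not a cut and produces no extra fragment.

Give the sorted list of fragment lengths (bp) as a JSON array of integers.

Site scan:
  GruI (GAGCG, off=5): no sites
  AzqVI (TGCTG, off=4): no sites
  RvuX GCGA/0: at [27] ⇒ [27]

Pooled cuts: [27]

Fragment lengths:
  [0,27): 27 bp
  [27,138): 111 bp

[27,111]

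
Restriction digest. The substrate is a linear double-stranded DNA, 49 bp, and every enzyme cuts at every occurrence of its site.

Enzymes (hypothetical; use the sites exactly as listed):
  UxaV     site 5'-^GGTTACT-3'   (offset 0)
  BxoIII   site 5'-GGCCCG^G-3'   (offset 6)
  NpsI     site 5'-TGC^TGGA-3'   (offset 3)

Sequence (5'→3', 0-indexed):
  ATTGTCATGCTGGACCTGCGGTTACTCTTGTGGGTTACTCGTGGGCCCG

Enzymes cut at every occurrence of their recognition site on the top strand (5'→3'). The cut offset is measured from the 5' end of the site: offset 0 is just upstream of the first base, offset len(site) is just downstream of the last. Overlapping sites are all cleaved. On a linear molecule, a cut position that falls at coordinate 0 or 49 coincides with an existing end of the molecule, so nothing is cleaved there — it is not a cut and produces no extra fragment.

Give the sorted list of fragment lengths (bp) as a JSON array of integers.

Per-enzyme occurrences:
  UxaV (GGTTACT, off=0): starts [19, 32] → cuts [19, 32]
  BxoIII (GGCCCGG, off=6): no sites
  NpsI (TGCTGGA, off=3): starts [7] → cuts [10]

Pooled cuts: [10, 19, 32]

Fragment lengths:
  [0,10): 10 bp
  [10,19): 9 bp
  [19,32): 13 bp
  [32,49): 17 bp

[9,10,13,17]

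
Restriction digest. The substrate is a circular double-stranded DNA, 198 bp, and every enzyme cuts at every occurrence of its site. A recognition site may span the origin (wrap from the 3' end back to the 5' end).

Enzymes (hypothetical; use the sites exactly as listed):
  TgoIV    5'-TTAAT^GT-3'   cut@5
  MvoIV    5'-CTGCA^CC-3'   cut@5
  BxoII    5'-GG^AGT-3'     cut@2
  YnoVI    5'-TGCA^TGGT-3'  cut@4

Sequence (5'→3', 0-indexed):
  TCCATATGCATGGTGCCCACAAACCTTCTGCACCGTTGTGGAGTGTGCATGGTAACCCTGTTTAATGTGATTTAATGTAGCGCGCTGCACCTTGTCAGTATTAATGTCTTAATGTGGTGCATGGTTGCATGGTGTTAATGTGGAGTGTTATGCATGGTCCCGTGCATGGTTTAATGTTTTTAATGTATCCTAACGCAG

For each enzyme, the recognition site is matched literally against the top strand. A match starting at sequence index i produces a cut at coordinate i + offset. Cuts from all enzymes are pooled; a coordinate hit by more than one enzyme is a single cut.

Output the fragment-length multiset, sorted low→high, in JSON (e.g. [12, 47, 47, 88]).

Scan for sites:
  TgoIV TTAATGT/5: at [61, 71, 100, 108, 134, 170, 179] ⇒ [66, 76, 105, 113, 139, 175, 184]
  MvoIV CTGCACC/5: at [27, 84] ⇒ [32, 89]
  BxoII GGAGT/2: at [39, 141] ⇒ [41, 143]
  YnoVI TGCATGGT/4: at [6, 45, 117, 125, 150, 162] ⇒ [10, 49, 121, 129, 154, 166]

All cut coordinates (distinct, sorted): [10, 32, 41, 49, 66, 76, 89, 105, 113, 121, 129, 139, 143, 154, 166, 175, 184]

Fragments:
  10→32: 22 bp
  32→41: 9 bp
  41→49: 8 bp
  49→66: 17 bp
  66→76: 10 bp
  76→89: 13 bp
  89→105: 16 bp
  105→113: 8 bp
  113→121: 8 bp
  121→129: 8 bp
  129→139: 10 bp
  139→143: 4 bp
  143→154: 11 bp
  154→166: 12 bp
  166→175: 9 bp
  175→184: 9 bp
  184→10 (wrap): 198-184+10 = 24 bp

[4,8,8,8,8,9,9,9,10,10,11,12,13,16,17,22,24]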